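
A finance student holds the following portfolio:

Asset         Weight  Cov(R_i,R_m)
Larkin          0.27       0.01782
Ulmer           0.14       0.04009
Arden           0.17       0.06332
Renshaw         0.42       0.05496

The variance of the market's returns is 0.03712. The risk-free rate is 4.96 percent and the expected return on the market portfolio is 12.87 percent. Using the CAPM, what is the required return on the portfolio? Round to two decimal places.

14.39%

β_Larkin = 0.01782 / 0.03712 = 0.4801
β_Ulmer = 0.04009 / 0.03712 = 1.0800
β_Arden = 0.06332 / 0.03712 = 1.7058
β_Renshaw = 0.05496 / 0.03712 = 1.4806
β_P = Σ w_i β_i = 0.27×0.4801 + 0.14×1.0800 + 0.17×1.7058 + 0.42×1.4806 = 1.1927
MRP = 12.87% − 4.96% = 7.91%
E(R_P) = R_f + β_P × MRP = 4.96% + 1.1927 × 7.91% = 14.39%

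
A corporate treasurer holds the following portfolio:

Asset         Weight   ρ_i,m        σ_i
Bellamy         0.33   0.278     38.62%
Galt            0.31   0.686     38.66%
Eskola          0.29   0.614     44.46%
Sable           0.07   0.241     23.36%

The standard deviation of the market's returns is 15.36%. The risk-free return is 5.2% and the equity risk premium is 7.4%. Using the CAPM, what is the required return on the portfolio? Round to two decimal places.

β_Bellamy = 0.278 × 38.62% / 15.36% = 0.6990
β_Galt = 0.686 × 38.66% / 15.36% = 1.7266
β_Eskola = 0.614 × 44.46% / 15.36% = 1.7772
β_Sable = 0.241 × 23.36% / 15.36% = 0.3665
β_P = Σ w_i β_i = 0.33×0.6990 + 0.31×1.7266 + 0.29×1.7772 + 0.07×0.3665 = 1.3070
E(R_P) = R_f + β_P × MRP = 5.2% + 1.3070 × 7.4% = 14.87%

14.87%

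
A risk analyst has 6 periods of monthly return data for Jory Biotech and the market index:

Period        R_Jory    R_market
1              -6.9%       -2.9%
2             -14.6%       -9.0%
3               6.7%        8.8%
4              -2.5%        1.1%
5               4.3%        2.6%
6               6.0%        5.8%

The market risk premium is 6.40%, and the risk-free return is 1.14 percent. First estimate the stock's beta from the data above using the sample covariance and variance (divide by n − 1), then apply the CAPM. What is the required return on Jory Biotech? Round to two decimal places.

Mean R_i = (-6.9 − 14.6 + 6.7 − 2.5 + 4.3 + 6.0) / 6 = -1.1667%
Mean R_m = (-2.9 − 9.0 + 8.8 + 1.1 + 2.6 + 5.8) / 6 = 1.0667%
Σ(R_i − R̄_i)(R_m − R̄_m) = 261.0667  ⇒  Cov = 261.0667 / 5 = 52.2133
Σ(R_m − R̄_m)² = 201.6333  ⇒  Var(R_m) = 201.6333 / 5 = 40.3267
β = Cov / Var(R_m) = 52.2133 / 40.3267 = 1.2948
E(R) = R_f + β × MRP = 1.14% + 1.2948 × 6.40% = 9.43%

9.43%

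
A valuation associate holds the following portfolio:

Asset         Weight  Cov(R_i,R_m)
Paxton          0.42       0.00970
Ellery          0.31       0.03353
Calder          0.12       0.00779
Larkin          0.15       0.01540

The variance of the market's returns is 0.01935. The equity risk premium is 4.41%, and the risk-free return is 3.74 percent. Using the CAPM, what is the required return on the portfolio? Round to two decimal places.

β_Paxton = 0.00970 / 0.01935 = 0.5013
β_Ellery = 0.03353 / 0.01935 = 1.7328
β_Calder = 0.00779 / 0.01935 = 0.4026
β_Larkin = 0.01540 / 0.01935 = 0.7959
β_P = Σ w_i β_i = 0.42×0.5013 + 0.31×1.7328 + 0.12×0.4026 + 0.15×0.7959 = 0.9154
E(R_P) = R_f + β_P × MRP = 3.74% + 0.9154 × 4.41% = 7.78%

7.78%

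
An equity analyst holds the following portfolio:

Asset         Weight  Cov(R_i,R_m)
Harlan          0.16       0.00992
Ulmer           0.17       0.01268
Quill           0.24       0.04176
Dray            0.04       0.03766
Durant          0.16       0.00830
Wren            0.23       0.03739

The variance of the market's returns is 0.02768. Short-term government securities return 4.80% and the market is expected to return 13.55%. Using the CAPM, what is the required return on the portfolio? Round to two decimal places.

β_Harlan = 0.00992 / 0.02768 = 0.3584
β_Ulmer = 0.01268 / 0.02768 = 0.4581
β_Quill = 0.04176 / 0.02768 = 1.5087
β_Dray = 0.03766 / 0.02768 = 1.3605
β_Durant = 0.00830 / 0.02768 = 0.2999
β_Wren = 0.03739 / 0.02768 = 1.3508
β_P = Σ w_i β_i = 0.16×0.3584 + 0.17×0.4581 + 0.24×1.5087 + 0.04×1.3605 + 0.16×0.2999 + 0.23×1.3508 = 0.9104
MRP = 13.55% − 4.80% = 8.75%
E(R_P) = R_f + β_P × MRP = 4.80% + 0.9104 × 8.75% = 12.77%

12.77%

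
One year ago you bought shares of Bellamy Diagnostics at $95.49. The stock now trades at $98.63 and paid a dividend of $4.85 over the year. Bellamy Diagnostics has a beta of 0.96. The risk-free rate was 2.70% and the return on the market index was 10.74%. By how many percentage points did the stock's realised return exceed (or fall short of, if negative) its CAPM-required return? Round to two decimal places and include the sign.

-2.05%

Realised HPR = (P1 + D1 − P0) / P0 = (98.63 + 4.85 − 95.49) / 95.49 = 7.99 / 95.49 = 8.3674%
MRP = 10.74% − 2.70% = 8.04%
CAPM required = R_f + β·MRP = 2.70% + 0.96 × 8.04% = 10.4184%
α = realised − required = 8.3674% − 10.4184% = -2.05%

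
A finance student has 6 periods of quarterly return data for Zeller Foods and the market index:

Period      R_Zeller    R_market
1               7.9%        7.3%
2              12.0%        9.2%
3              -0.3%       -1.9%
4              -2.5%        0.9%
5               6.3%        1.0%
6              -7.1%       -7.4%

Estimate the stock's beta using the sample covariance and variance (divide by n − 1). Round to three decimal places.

Mean R_i = (7.9 + 12.0 − 0.3 − 2.5 + 6.3 − 7.1) / 6 = 2.7167%
Mean R_m = (7.3 + 9.2 − 1.9 + 0.9 + 1.0 − 7.4) / 6 = 1.5167%
Σ(R_i − R̄_i)(R_m − R̄_m) = 200.5083  ⇒  Cov = 200.5083 / 5 = 40.1017
Σ(R_m − R̄_m)² = 184.3083  ⇒  Var(R_m) = 184.3083 / 5 = 36.8617
β = Cov / Var(R_m) = 40.1017 / 36.8617 = 1.0879

1.088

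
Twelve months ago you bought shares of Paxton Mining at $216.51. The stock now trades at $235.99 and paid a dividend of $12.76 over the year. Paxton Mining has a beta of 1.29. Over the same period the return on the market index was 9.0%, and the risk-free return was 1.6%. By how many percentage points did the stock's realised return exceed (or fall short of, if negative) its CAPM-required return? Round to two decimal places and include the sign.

Realised HPR = (P1 + D1 − P0) / P0 = (235.99 + 12.76 − 216.51) / 216.51 = 32.24 / 216.51 = 14.8908%
MRP = 9.0% − 1.6% = 7.40%
CAPM required = R_f + β·MRP = 1.6% + 1.29 × 7.4% = 11.1460%
α = realised − required = 14.8908% − 11.1460% = +3.74%

+3.74%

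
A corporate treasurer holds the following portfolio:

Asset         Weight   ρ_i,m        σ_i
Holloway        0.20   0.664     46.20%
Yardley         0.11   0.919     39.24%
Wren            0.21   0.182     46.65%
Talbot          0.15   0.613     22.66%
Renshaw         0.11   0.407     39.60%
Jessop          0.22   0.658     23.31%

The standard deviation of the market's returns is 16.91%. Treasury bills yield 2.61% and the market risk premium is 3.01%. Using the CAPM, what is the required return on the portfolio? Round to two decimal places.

β_Holloway = 0.664 × 46.20% / 16.91% = 1.8141
β_Yardley = 0.919 × 39.24% / 16.91% = 2.1326
β_Wren = 0.182 × 46.65% / 16.91% = 0.5021
β_Talbot = 0.613 × 22.66% / 16.91% = 0.8214
β_Renshaw = 0.407 × 39.60% / 16.91% = 0.9531
β_Jessop = 0.658 × 23.31% / 16.91% = 0.9070
β_P = Σ w_i β_i = 0.20×1.8141 + 0.11×2.1326 + 0.21×0.5021 + 0.15×0.8214 + 0.11×0.9531 + 0.22×0.9070 = 1.1304
E(R_P) = R_f + β_P × MRP = 2.61% + 1.1304 × 3.01% = 6.01%

6.01%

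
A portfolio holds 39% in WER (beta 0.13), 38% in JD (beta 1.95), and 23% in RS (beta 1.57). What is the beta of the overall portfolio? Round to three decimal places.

β_P = Σ w_i β_i = 0.39×0.13 + 0.38×1.95 + 0.23×1.57 = 1.1528

1.153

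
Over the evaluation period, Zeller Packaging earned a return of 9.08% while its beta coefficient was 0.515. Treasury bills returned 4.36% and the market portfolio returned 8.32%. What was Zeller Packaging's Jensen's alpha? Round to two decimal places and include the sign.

+2.68%

Market excess return = 8.32% − 4.36% = 3.96%
CAPM benchmark = R_f + β(R_m − R_f) = 4.36% + 0.515 × 3.96% = 6.39940%
α = actual − benchmark = 9.08% − 6.39940% = +2.68%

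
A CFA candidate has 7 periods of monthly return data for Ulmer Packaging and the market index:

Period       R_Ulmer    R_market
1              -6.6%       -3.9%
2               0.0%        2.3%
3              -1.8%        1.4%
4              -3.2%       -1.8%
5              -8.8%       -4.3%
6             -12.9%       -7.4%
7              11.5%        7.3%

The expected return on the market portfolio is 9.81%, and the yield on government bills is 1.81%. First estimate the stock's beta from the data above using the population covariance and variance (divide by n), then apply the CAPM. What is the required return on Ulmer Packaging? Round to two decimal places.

14.18%

Mean R_i = (-6.6 + 0.0 − 1.8 − 3.2 − 8.8 − 12.9 + 11.5) / 7 = -3.1143%
Mean R_m = (-3.9 + 2.3 + 1.4 − 1.8 − 4.3 − 7.4 + 7.3) / 7 = -0.9143%
Σ(R_i − R̄_i)(R_m − R̄_m) = 226.2986  ⇒  Cov = 226.2986 / 7 = 32.3284
Σ(R_m − R̄_m)² = 146.3886  ⇒  Var(R_m) = 146.3886 / 7 = 20.9127
β = Cov / Var(R_m) = 32.3284 / 20.9127 = 1.5459
MRP = 9.81% − 1.81% = 8.00%
E(R) = R_f + β × MRP = 1.81% + 1.5459 × 8.00% = 14.18%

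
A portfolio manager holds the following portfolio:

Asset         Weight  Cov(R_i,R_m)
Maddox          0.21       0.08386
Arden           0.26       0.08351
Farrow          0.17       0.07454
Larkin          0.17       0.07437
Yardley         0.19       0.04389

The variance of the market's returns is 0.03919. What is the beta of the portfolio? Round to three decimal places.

β_Maddox = 0.08386 / 0.03919 = 2.1398
β_Arden = 0.08351 / 0.03919 = 2.1309
β_Farrow = 0.07454 / 0.03919 = 1.9020
β_Larkin = 0.07437 / 0.03919 = 1.8977
β_Yardley = 0.04389 / 0.03919 = 1.1199
β_P = Σ w_i β_i = 0.21×2.1398 + 0.26×2.1309 + 0.17×1.9020 + 0.17×1.8977 + 0.19×1.1199 = 1.8621

1.862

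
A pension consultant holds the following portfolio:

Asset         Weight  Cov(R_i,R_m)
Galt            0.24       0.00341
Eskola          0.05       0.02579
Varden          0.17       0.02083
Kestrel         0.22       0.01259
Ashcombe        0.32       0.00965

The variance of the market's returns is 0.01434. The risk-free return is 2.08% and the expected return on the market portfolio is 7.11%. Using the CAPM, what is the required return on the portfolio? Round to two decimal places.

6.12%

β_Galt = 0.00341 / 0.01434 = 0.2378
β_Eskola = 0.02579 / 0.01434 = 1.7985
β_Varden = 0.02083 / 0.01434 = 1.4526
β_Kestrel = 0.01259 / 0.01434 = 0.8780
β_Ashcombe = 0.00965 / 0.01434 = 0.6729
β_P = Σ w_i β_i = 0.24×0.2378 + 0.05×1.7985 + 0.17×1.4526 + 0.22×0.8780 + 0.32×0.6729 = 0.8024
MRP = 7.11% − 2.08% = 5.03%
E(R_P) = R_f + β_P × MRP = 2.08% + 0.8024 × 5.03% = 6.12%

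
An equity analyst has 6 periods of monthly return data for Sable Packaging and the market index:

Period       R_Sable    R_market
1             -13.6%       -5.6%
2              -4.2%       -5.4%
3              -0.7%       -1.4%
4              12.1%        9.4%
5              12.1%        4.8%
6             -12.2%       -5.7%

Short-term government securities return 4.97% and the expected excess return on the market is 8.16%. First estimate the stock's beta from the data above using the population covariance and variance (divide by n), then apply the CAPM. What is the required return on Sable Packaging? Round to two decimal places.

18.46%

Mean R_i = (-13.6 − 4.2 − 0.7 + 12.1 + 12.1 − 12.2) / 6 = -1.0833%
Mean R_m = (-5.6 − 5.4 − 1.4 + 9.4 + 4.8 − 5.7) / 6 = -0.6500%
Σ(R_i − R̄_i)(R_m − R̄_m) = 336.9550  ⇒  Cov = 336.9550 / 6 = 56.1592
Σ(R_m − R̄_m)² = 203.8350  ⇒  Var(R_m) = 203.8350 / 6 = 33.9725
β = Cov / Var(R_m) = 56.1592 / 33.9725 = 1.6531
E(R) = R_f + β × MRP = 4.97% + 1.6531 × 8.16% = 18.46%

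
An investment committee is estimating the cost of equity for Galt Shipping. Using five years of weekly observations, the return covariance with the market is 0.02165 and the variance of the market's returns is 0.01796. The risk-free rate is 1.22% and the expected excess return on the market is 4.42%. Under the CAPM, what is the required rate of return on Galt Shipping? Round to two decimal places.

β = Cov(R_i, R_m) / Var(R_m) = 0.02165 / 0.01796 = 1.2055
E(R) = R_f + β × MRP = 1.22% + 1.2055 × 4.42% = 6.55%

6.55%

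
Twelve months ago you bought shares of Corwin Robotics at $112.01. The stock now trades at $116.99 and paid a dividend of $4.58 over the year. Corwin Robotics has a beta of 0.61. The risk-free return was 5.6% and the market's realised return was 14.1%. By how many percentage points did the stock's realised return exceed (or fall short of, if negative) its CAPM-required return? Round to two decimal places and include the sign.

Realised HPR = (P1 + D1 − P0) / P0 = (116.99 + 4.58 − 112.01) / 112.01 = 9.56 / 112.01 = 8.5350%
MRP = 14.1% − 5.6% = 8.50%
CAPM required = R_f + β·MRP = 5.6% + 0.61 × 8.5% = 10.7850%
α = realised − required = 8.5350% − 10.7850% = -2.25%

-2.25%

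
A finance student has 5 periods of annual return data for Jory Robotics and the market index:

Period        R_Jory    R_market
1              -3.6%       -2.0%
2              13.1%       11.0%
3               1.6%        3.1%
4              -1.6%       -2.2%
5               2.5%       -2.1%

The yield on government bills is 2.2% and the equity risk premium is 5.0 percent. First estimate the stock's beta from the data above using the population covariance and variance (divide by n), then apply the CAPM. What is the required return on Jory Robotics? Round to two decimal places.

7.36%

Mean R_i = (-3.6 + 13.1 + 1.6 − 1.6 + 2.5) / 5 = 2.4000%
Mean R_m = (-2.0 + 11.0 + 3.1 − 2.2 − 2.1) / 5 = 1.5600%
Σ(R_i − R̄_i)(R_m − R̄_m) = 135.8100  ⇒  Cov = 135.8100 / 5 = 27.1620
Σ(R_m − R̄_m)² = 131.6920  ⇒  Var(R_m) = 131.6920 / 5 = 26.3384
β = Cov / Var(R_m) = 27.1620 / 26.3384 = 1.0313
E(R) = R_f + β × MRP = 2.2% + 1.0313 × 5.0% = 7.36%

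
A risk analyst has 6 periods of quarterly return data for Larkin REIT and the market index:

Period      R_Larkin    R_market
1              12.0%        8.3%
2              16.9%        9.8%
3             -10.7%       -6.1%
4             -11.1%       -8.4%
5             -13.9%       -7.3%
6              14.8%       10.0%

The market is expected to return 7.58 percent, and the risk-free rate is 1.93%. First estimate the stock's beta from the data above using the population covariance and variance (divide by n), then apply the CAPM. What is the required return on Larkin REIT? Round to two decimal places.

10.89%

Mean R_i = (12.0 + 16.9 − 10.7 − 11.1 − 13.9 + 14.8) / 6 = 1.3333%
Mean R_m = (8.3 + 9.8 − 6.1 − 8.4 − 7.3 + 10.0) / 6 = 1.0500%
Σ(R_i − R̄_i)(R_m − R̄_m) = 664.8000  ⇒  Cov = 664.8000 / 6 = 110.8000
Σ(R_m − R̄_m)² = 419.3750  ⇒  Var(R_m) = 419.3750 / 6 = 69.8958
β = Cov / Var(R_m) = 110.8000 / 69.8958 = 1.5852
MRP = 7.58% − 1.93% = 5.65%
E(R) = R_f + β × MRP = 1.93% + 1.5852 × 5.65% = 10.89%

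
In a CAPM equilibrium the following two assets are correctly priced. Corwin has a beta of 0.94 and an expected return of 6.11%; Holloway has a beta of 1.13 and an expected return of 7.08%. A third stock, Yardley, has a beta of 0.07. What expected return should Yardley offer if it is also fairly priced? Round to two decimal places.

MRP (SML slope) = (7.08% − 6.11%) / (1.13 − 0.94) = 0.97% / 0.19 = 5.1053%
R_f (intercept) = 6.11% − 0.94 × 5.1053% = 1.3110%
E(R_Yardley) = R_f + β × MRP = 1.3110% + 0.07 × 5.1053% = 1.67%

1.67%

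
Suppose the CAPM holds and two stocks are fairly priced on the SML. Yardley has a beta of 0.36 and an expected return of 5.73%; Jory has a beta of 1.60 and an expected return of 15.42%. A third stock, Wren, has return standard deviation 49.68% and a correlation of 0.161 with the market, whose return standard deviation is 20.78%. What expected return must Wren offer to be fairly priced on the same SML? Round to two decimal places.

MRP = (15.42% − 5.73%) / (1.60 − 0.36) = 7.8145%
R_f = 5.73% − 0.36 × 7.8145% = 2.9168%
β_Wren = ρ·σ_i/σ_m = 0.161 × 49.68 / 20.78 = 0.3849
E(R_Wren) = R_f + β × MRP = 2.9168% + 0.3849 × 7.8145% = 5.92%

5.92%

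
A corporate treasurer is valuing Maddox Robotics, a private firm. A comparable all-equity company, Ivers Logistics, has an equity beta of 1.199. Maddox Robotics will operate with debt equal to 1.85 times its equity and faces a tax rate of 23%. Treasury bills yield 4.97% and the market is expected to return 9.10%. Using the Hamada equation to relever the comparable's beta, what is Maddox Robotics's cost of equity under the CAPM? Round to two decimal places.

β_L = β_U × [1 + (1 − t)(D/E)] = 1.199 × [1 + (1 − 0.23) × 1.85]
    = 1.199 × [1 + 0.77 × 1.85] = 1.199 × 2.4245 = 2.9070
MRP = 9.10% − 4.97% = 4.13%
E(R) = R_f + β_L × MRP = 4.97% + 2.9070 × 4.13% = 16.98%

16.98%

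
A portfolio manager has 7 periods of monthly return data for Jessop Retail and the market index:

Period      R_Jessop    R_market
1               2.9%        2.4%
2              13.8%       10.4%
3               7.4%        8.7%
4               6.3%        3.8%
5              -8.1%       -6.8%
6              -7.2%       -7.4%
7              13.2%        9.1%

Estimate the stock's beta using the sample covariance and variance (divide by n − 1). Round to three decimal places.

Mean R_i = (2.9 + 13.8 + 7.4 + 6.3 − 8.1 − 7.2 + 13.2) / 7 = 4.0429%
Mean R_m = (2.4 + 10.4 + 8.7 + 3.8 − 6.8 − 7.4 + 9.1) / 7 = 2.8857%
Σ(R_i − R̄_i)(R_m − R̄_m) = 385.6143  ⇒  Cov = 385.6143 / 6 = 64.2691
Σ(R_m − R̄_m)² = 329.5686  ⇒  Var(R_m) = 329.5686 / 6 = 54.9281
β = Cov / Var(R_m) = 64.2691 / 54.9281 = 1.1701

1.170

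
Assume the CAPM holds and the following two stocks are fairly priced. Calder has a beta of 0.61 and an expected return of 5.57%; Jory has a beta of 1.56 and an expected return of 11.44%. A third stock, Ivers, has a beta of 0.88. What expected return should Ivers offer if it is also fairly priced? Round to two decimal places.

MRP (SML slope) = (11.44% − 5.57%) / (1.56 − 0.61) = 5.87% / 0.95 = 6.1789%
R_f (intercept) = 5.57% − 0.61 × 6.1789% = 1.8009%
E(R_Ivers) = R_f + β × MRP = 1.8009% + 0.88 × 6.1789% = 7.24%

7.24%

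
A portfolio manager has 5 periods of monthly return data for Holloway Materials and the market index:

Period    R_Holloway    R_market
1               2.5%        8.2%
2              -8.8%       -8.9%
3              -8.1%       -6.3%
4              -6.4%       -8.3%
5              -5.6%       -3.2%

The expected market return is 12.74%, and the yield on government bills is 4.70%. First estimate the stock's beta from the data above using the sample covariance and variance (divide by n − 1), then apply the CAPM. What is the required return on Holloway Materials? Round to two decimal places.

9.73%

Mean R_i = (2.5 − 8.8 − 8.1 − 6.4 − 5.6) / 5 = -5.2800%
Mean R_m = (8.2 − 8.9 − 6.3 − 8.3 − 3.2) / 5 = -3.7000%
Σ(R_i − R̄_i)(R_m − R̄_m) = 123.2100  ⇒  Cov = 123.2100 / 4 = 30.8025
Σ(R_m − R̄_m)² = 196.8200  ⇒  Var(R_m) = 196.8200 / 4 = 49.2050
β = Cov / Var(R_m) = 30.8025 / 49.2050 = 0.6260
MRP = 12.74% − 4.70% = 8.04%
E(R) = R_f + β × MRP = 4.70% + 0.6260 × 8.04% = 9.73%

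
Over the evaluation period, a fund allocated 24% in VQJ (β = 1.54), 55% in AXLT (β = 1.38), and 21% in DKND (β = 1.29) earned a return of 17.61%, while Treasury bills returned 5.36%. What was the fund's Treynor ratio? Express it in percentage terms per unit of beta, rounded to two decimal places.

8.75%

β_P = 0.24×1.54 + 0.55×1.38 + 0.21×1.29 = 1.3995
Treynor = (R_P − R_f) / β_P = (17.61% − 5.36%) / 1.3995 = 12.25% / 1.3995 = 8.75%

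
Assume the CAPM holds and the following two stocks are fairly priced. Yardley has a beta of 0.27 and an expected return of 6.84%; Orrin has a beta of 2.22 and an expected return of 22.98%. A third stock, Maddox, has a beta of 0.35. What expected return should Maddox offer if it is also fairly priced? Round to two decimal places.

7.50%

MRP (SML slope) = (22.98% − 6.84%) / (2.22 − 0.27) = 16.14% / 1.95 = 8.2769%
R_f (intercept) = 6.84% − 0.27 × 8.2769% = 4.6052%
E(R_Maddox) = R_f + β × MRP = 4.6052% + 0.35 × 8.2769% = 7.50%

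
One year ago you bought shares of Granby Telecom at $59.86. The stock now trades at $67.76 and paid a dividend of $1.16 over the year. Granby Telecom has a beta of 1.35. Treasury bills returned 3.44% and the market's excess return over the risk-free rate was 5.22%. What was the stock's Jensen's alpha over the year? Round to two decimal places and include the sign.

Realised HPR = (P1 + D1 − P0) / P0 = (67.76 + 1.16 − 59.86) / 59.86 = 9.06 / 59.86 = 15.1353%
CAPM required = R_f + β·MRP = 3.44% + 1.35 × 5.22% = 10.4870%
α = realised − required = 15.1353% − 10.4870% = +4.65%

+4.65%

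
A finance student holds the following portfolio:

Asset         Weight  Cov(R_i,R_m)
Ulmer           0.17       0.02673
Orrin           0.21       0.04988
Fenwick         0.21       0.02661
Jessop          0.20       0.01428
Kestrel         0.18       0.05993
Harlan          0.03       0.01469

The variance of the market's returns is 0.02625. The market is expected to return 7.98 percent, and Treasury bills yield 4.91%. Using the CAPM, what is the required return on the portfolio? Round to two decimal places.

β_Ulmer = 0.02673 / 0.02625 = 1.0183
β_Orrin = 0.04988 / 0.02625 = 1.9002
β_Fenwick = 0.02661 / 0.02625 = 1.0137
β_Jessop = 0.01428 / 0.02625 = 0.5440
β_Kestrel = 0.05993 / 0.02625 = 2.2830
β_Harlan = 0.01469 / 0.02625 = 0.5596
β_P = Σ w_i β_i = 0.17×1.0183 + 0.21×1.9002 + 0.21×1.0137 + 0.20×0.5440 + 0.18×2.2830 + 0.03×0.5596 = 1.3216
MRP = 7.98% − 4.91% = 3.07%
E(R_P) = R_f + β_P × MRP = 4.91% + 1.3216 × 3.07% = 8.97%

8.97%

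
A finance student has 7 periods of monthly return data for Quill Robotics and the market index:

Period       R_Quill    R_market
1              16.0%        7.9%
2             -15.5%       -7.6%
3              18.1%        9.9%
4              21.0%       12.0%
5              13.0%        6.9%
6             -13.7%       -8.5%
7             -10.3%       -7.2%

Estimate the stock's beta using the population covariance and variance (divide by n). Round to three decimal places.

Mean R_i = (16.0 − 15.5 + 18.1 + 21.0 + 13.0 − 13.7 − 10.3) / 7 = 4.0857%
Mean R_m = (7.9 − 7.6 + 9.9 + 12.0 + 6.9 − 8.5 − 7.2) / 7 = 1.9143%
Σ(R_i − R̄_i)(R_m − R̄_m) = 900.9514  ⇒  Cov = 900.9514 / 7 = 128.7073
Σ(R_m − R̄_m)² = 508.2286  ⇒  Var(R_m) = 508.2286 / 7 = 72.6041
β = Cov / Var(R_m) = 128.7073 / 72.6041 = 1.7727

1.773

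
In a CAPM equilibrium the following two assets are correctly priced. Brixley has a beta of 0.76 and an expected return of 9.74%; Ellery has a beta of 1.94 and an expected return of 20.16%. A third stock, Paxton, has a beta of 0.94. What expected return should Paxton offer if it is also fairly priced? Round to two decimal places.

11.33%

MRP (SML slope) = (20.16% − 9.74%) / (1.94 − 0.76) = 10.42% / 1.18 = 8.8305%
R_f (intercept) = 9.74% − 0.76 × 8.8305% = 3.0288%
E(R_Paxton) = R_f + β × MRP = 3.0288% + 0.94 × 8.8305% = 11.33%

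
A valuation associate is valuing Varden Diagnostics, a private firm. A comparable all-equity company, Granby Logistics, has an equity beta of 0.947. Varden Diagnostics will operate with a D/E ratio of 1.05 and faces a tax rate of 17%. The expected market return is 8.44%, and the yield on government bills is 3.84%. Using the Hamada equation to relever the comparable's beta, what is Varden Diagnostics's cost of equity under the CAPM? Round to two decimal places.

11.99%

β_L = β_U × [1 + (1 − t)(D/E)] = 0.947 × [1 + (1 − 0.17) × 1.05]
    = 0.947 × [1 + 0.83 × 1.05] = 0.947 × 1.8715 = 1.7723
MRP = 8.44% − 3.84% = 4.60%
E(R) = R_f + β_L × MRP = 3.84% + 1.7723 × 4.60% = 11.99%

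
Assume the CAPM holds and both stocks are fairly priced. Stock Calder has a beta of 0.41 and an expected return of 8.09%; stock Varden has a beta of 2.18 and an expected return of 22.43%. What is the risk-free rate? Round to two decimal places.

Both satisfy E(R) = R_f + β·MRP, so the slope of the SML is
MRP = (22.43% − 8.09%) / (2.18 − 0.41) = 14.34% / 1.77 = 8.1017%
R_f = E(R_Calder) − β_Calder·MRP = 8.09% − 0.41 × 8.1017% = 4.7683%

4.77%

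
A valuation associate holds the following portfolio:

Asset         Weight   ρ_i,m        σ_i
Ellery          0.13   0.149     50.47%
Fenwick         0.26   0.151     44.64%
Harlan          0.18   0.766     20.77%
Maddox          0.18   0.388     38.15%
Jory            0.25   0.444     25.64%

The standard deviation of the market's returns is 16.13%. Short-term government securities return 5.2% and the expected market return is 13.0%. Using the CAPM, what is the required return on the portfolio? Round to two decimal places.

β_Ellery = 0.149 × 50.47% / 16.13% = 0.4662
β_Fenwick = 0.151 × 44.64% / 16.13% = 0.4179
β_Harlan = 0.766 × 20.77% / 16.13% = 0.9863
β_Maddox = 0.388 × 38.15% / 16.13% = 0.9177
β_Jory = 0.444 × 25.64% / 16.13% = 0.7058
β_P = Σ w_i β_i = 0.13×0.4662 + 0.26×0.4179 + 0.18×0.9863 + 0.18×0.9177 + 0.25×0.7058 = 0.6884
MRP = 13.0% − 5.2% = 7.80%
E(R_P) = R_f + β_P × MRP = 5.2% + 0.6884 × 7.8% = 10.57%

10.57%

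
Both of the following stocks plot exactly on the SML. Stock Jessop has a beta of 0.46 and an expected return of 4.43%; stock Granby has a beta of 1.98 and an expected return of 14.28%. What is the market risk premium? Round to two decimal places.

6.48%

Both satisfy E(R) = R_f + β·MRP, so the slope of the SML is
MRP = (14.28% − 4.43%) / (1.98 − 0.46) = 9.85% / 1.52 = 6.4803%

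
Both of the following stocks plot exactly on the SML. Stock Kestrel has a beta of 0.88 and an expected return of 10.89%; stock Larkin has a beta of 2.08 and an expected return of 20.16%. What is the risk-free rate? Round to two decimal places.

4.09%

Both satisfy E(R) = R_f + β·MRP, so the slope of the SML is
MRP = (20.16% − 10.89%) / (2.08 − 0.88) = 9.27% / 1.20 = 7.7250%
R_f = E(R_Kestrel) − β_Kestrel·MRP = 10.89% − 0.88 × 7.7250% = 4.0920%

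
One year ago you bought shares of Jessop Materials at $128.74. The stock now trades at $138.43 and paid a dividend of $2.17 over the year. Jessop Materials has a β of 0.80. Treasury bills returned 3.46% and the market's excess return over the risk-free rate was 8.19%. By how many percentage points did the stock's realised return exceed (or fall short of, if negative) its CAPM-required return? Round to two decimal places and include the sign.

Realised HPR = (P1 + D1 − P0) / P0 = (138.43 + 2.17 − 128.74) / 128.74 = 11.86 / 128.74 = 9.2124%
CAPM required = R_f + β·MRP = 3.46% + 0.80 × 8.19% = 10.0120%
α = realised − required = 9.2124% − 10.0120% = -0.80%

-0.80%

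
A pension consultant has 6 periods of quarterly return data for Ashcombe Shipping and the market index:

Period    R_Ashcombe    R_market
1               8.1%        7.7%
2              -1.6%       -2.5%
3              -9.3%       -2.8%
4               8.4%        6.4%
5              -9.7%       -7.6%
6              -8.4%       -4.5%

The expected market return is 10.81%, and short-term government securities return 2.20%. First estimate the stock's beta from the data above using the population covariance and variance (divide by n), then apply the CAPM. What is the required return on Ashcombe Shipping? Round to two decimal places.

13.53%

Mean R_i = (8.1 − 1.6 − 9.3 + 8.4 − 9.7 − 8.4) / 6 = -2.0833%
Mean R_m = (7.7 − 2.5 − 2.8 + 6.4 − 7.6 − 4.5) / 6 = -0.5500%
Σ(R_i − R̄_i)(R_m − R̄_m) = 250.8150  ⇒  Cov = 250.8150 / 6 = 41.8025
Σ(R_m − R̄_m)² = 190.5350  ⇒  Var(R_m) = 190.5350 / 6 = 31.7558
β = Cov / Var(R_m) = 41.8025 / 31.7558 = 1.3164
MRP = 10.81% − 2.20% = 8.61%
E(R) = R_f + β × MRP = 2.20% + 1.3164 × 8.61% = 13.53%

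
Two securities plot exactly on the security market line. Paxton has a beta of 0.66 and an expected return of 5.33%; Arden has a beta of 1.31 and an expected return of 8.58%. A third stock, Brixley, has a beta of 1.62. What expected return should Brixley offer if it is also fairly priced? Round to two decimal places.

MRP (SML slope) = (8.58% − 5.33%) / (1.31 − 0.66) = 3.25% / 0.65 = 5.0000%
R_f (intercept) = 5.33% − 0.66 × 5.0000% = 2.0300%
E(R_Brixley) = R_f + β × MRP = 2.0300% + 1.62 × 5.0000% = 10.13%

10.13%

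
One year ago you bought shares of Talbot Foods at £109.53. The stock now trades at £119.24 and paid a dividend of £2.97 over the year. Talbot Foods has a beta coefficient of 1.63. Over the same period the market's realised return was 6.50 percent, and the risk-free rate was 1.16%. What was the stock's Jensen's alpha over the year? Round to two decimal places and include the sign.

Realised HPR = (P1 + D1 − P0) / P0 = (119.24 + 2.97 − 109.53) / 109.53 = 12.68 / 109.53 = 11.5767%
MRP = 6.50% − 1.16% = 5.34%
CAPM required = R_f + β·MRP = 1.16% + 1.63 × 5.34% = 9.8642%
α = realised − required = 11.5767% − 9.8642% = +1.71%

+1.71%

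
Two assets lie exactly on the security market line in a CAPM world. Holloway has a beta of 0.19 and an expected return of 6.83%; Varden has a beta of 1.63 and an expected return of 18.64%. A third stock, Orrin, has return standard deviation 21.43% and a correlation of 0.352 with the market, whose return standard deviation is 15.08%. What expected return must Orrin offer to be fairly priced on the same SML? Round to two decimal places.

9.37%

MRP = (18.64% − 6.83%) / (1.63 − 0.19) = 8.2014%
R_f = 6.83% − 0.19 × 8.2014% = 5.2717%
β_Orrin = ρ·σ_i/σ_m = 0.352 × 21.43 / 15.08 = 0.5002
E(R_Orrin) = R_f + β × MRP = 5.2717% + 0.5002 × 8.2014% = 9.37%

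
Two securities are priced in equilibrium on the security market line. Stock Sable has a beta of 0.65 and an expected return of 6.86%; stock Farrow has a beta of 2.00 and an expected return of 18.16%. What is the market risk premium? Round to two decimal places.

Both satisfy E(R) = R_f + β·MRP, so the slope of the SML is
MRP = (18.16% − 6.86%) / (2.00 − 0.65) = 11.30% / 1.35 = 8.3704%

8.37%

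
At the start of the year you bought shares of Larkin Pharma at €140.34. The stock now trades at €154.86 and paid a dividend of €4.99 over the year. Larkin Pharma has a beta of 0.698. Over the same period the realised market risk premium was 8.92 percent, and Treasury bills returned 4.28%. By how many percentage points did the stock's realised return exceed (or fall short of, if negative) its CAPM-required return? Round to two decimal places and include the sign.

+3.40%

Realised HPR = (P1 + D1 − P0) / P0 = (154.86 + 4.99 − 140.34) / 140.34 = 19.51 / 140.34 = 13.9020%
CAPM required = R_f + β·MRP = 4.28% + 0.698 × 8.92% = 10.50616%
α = realised − required = 13.9020% − 10.50616% = +3.40%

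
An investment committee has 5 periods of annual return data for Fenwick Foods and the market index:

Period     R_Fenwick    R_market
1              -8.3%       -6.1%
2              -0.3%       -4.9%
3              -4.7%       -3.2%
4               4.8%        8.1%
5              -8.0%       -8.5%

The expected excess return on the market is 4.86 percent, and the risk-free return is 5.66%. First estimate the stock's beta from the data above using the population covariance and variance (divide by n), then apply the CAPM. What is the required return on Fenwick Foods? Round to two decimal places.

Mean R_i = (-8.3 − 0.3 − 4.7 + 4.8 − 8.0) / 5 = -3.3000%
Mean R_m = (-6.1 − 4.9 − 3.2 + 8.1 − 8.5) / 5 = -2.9200%
Σ(R_i − R̄_i)(R_m − R̄_m) = 125.8400  ⇒  Cov = 125.8400 / 5 = 25.1680
Σ(R_m − R̄_m)² = 166.6880  ⇒  Var(R_m) = 166.6880 / 5 = 33.3376
β = Cov / Var(R_m) = 25.1680 / 33.3376 = 0.7549
E(R) = R_f + β × MRP = 5.66% + 0.7549 × 4.86% = 9.33%

9.33%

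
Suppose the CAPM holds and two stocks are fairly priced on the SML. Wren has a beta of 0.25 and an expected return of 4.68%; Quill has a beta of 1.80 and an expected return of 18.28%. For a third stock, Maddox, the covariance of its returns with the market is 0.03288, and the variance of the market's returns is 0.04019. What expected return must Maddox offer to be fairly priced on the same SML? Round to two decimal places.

9.66%

MRP = (18.28% − 4.68%) / (1.80 − 0.25) = 8.7742%
R_f = 4.68% − 0.25 × 8.7742% = 2.4865%
β_Maddox = Cov / Var(R_m) = 0.03288 / 0.04019 = 0.8181
E(R_Maddox) = R_f + β × MRP = 2.4865% + 0.8181 × 8.7742% = 9.66%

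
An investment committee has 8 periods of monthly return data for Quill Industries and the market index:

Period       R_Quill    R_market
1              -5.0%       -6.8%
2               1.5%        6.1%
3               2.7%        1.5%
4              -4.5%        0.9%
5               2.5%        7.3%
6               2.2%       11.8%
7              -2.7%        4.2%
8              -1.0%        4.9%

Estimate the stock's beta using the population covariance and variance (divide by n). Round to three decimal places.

Mean R_i = (-5.0 + 1.5 + 2.7 − 4.5 + 2.5 + 2.2 − 2.7 − 1.0) / 8 = -0.5375%
Mean R_m = (-6.8 + 6.1 + 1.5 + 0.9 + 7.3 + 11.8 + 4.2 + 4.9) / 8 = 3.7375%
Σ(R_i − R̄_i)(R_m − R̄_m) = 87.1913  ⇒  Cov = 87.1913 / 8 = 10.8989
Σ(R_m − R̄_m)² = 208.9388  ⇒  Var(R_m) = 208.9388 / 8 = 26.1174
β = Cov / Var(R_m) = 10.8989 / 26.1174 = 0.4173

0.417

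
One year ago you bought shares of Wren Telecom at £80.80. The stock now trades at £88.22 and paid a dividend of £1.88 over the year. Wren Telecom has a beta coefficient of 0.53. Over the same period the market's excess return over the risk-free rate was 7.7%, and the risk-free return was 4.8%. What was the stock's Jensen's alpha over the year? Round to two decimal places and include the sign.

Realised HPR = (P1 + D1 − P0) / P0 = (88.22 + 1.88 − 80.80) / 80.80 = 9.30 / 80.80 = 11.5099%
CAPM required = R_f + β·MRP = 4.8% + 0.53 × 7.7% = 8.8810%
α = realised − required = 11.5099% − 8.8810% = +2.63%

+2.63%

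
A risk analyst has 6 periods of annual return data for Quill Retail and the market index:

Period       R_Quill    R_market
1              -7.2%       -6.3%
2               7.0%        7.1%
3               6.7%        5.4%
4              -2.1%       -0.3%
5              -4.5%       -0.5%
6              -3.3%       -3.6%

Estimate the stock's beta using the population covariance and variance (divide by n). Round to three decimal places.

1.114

Mean R_i = (-7.2 + 7.0 + 6.7 − 2.1 − 4.5 − 3.3) / 6 = -0.5667%
Mean R_m = (-6.3 + 7.1 + 5.4 − 0.3 − 0.5 − 3.6) / 6 = 0.3000%
Σ(R_i − R̄_i)(R_m − R̄_m) = 147.0200  ⇒  Cov = 147.0200 / 6 = 24.5033
Σ(R_m − R̄_m)² = 132.0200  ⇒  Var(R_m) = 132.0200 / 6 = 22.0033
β = Cov / Var(R_m) = 24.5033 / 22.0033 = 1.1136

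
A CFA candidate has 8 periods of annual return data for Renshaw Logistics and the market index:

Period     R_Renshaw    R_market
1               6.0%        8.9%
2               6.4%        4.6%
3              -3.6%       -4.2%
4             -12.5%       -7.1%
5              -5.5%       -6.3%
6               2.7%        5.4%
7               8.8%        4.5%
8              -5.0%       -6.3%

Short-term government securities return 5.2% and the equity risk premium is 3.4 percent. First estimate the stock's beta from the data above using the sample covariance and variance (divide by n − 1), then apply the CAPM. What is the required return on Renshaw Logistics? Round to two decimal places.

8.71%

Mean R_i = (6.0 + 6.4 − 3.6 − 12.5 − 5.5 + 2.7 + 8.8 − 5.0) / 8 = -0.3375%
Mean R_m = (8.9 + 4.6 − 4.2 − 7.1 − 6.3 + 5.4 + 4.5 − 6.3) / 8 = -0.0625%
Σ(R_i − R̄_i)(R_m − R̄_m) = 306.8713  ⇒  Cov = 306.8713 / 7 = 43.8388
Σ(R_m − R̄_m)² = 297.1788  ⇒  Var(R_m) = 297.1788 / 7 = 42.4541
β = Cov / Var(R_m) = 43.8388 / 42.4541 = 1.0326
E(R) = R_f + β × MRP = 5.2% + 1.0326 × 3.4% = 8.71%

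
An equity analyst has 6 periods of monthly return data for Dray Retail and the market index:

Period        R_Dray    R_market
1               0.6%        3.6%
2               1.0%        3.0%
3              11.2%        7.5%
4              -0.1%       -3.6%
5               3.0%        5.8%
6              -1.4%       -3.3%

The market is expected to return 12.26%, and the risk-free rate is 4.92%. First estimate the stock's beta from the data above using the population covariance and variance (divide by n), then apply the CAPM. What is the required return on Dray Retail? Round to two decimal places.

10.42%

Mean R_i = (0.6 + 1.0 + 11.2 − 0.1 + 3.0 − 1.4) / 6 = 2.3833%
Mean R_m = (3.6 + 3.0 + 7.5 − 3.6 + 5.8 − 3.3) / 6 = 2.1667%
Σ(R_i − R̄_i)(R_m − R̄_m) = 80.5567  ⇒  Cov = 80.5567 / 6 = 13.4261
Σ(R_m − R̄_m)² = 107.5333  ⇒  Var(R_m) = 107.5333 / 6 = 17.9222
β = Cov / Var(R_m) = 13.4261 / 17.9222 = 0.7491
MRP = 12.26% − 4.92% = 7.34%
E(R) = R_f + β × MRP = 4.92% + 0.7491 × 7.34% = 10.42%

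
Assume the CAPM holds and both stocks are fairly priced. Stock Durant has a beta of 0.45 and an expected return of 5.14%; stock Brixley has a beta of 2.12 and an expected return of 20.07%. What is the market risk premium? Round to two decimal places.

8.94%

Both satisfy E(R) = R_f + β·MRP, so the slope of the SML is
MRP = (20.07% − 5.14%) / (2.12 − 0.45) = 14.93% / 1.67 = 8.9401%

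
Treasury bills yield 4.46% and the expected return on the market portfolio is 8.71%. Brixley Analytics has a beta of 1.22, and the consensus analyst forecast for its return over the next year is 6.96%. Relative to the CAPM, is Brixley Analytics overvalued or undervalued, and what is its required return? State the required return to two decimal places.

MRP = 8.71% − 4.46% = 4.25%
Required return = R_f + β·MRP = 4.46% + 1.22 × 4.25% = 9.65%
Forecast 6.96% < required 9.65% → the stock plots below the SML → overvalued.

Overvalued; required return 9.65%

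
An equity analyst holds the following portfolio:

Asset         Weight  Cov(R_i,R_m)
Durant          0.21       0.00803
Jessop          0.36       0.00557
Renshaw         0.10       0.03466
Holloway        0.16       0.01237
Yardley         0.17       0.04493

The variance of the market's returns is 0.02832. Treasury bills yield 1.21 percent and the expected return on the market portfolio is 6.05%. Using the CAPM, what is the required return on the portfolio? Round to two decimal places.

β_Durant = 0.00803 / 0.02832 = 0.2835
β_Jessop = 0.00557 / 0.02832 = 0.1967
β_Renshaw = 0.03466 / 0.02832 = 1.2239
β_Holloway = 0.01237 / 0.02832 = 0.4368
β_Yardley = 0.04493 / 0.02832 = 1.5865
β_P = Σ w_i β_i = 0.21×0.2835 + 0.36×0.1967 + 0.10×1.2239 + 0.16×0.4368 + 0.17×1.5865 = 0.5923
MRP = 6.05% − 1.21% = 4.84%
E(R_P) = R_f + β_P × MRP = 1.21% + 0.5923 × 4.84% = 4.08%

4.08%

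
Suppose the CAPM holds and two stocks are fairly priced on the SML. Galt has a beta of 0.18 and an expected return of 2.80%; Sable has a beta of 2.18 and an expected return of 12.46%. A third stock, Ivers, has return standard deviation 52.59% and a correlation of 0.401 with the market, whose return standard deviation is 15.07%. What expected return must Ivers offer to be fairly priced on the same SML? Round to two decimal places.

8.69%

MRP = (12.46% − 2.80%) / (2.18 − 0.18) = 4.8300%
R_f = 2.80% − 0.18 × 4.8300% = 1.9306%
β_Ivers = ρ·σ_i/σ_m = 0.401 × 52.59 / 15.07 = 1.3994
E(R_Ivers) = R_f + β × MRP = 1.9306% + 1.3994 × 4.8300% = 8.69%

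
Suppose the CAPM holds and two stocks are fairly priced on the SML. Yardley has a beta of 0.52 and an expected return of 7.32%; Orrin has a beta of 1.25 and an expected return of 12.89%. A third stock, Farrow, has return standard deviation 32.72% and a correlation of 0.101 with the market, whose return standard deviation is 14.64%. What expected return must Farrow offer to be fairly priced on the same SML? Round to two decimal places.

5.07%

MRP = (12.89% − 7.32%) / (1.25 − 0.52) = 7.6301%
R_f = 7.32% − 0.52 × 7.6301% = 3.3523%
β_Farrow = ρ·σ_i/σ_m = 0.101 × 32.72 / 14.64 = 0.2257
E(R_Farrow) = R_f + β × MRP = 3.3523% + 0.2257 × 7.6301% = 5.07%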